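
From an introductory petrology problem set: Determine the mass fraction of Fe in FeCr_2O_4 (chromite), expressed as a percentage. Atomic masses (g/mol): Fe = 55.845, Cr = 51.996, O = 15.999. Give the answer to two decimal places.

24.95 weight percent

M(FeCr_2O_4) = 223.833 g/mol.
Fe contributes 1 × 55.845 = 55.845 g per mole.
55.845/223.833 = 0.2495 → 24.95%.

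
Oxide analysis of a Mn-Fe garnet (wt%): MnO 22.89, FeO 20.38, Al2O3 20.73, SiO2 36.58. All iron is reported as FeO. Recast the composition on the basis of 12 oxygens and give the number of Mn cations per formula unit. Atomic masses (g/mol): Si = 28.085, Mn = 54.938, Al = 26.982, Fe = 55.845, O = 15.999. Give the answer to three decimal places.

1.591 Mn apfu

MnO (M=70.937): mol = 0.32268; Mn = 0.32268, O = 0.32268.
FeO (M=71.844): mol = 0.28367; Fe = 0.28367, O = 0.28367.
Al2O3 (M=101.961): mol = 0.20331; Al = 0.40662, O = 0.60993.
SiO2 (M=60.083): mol = 0.60882; Si = 0.60882, O = 1.21764.
ΣO = 2.43392; factor = 12/ΣO = 4.93032.
Mn apfu = 0.32268 × 4.93032 = 1.591.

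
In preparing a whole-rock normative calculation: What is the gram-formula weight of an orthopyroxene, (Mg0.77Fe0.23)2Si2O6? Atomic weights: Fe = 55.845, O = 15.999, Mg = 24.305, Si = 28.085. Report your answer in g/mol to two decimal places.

Mg: 1.54 × 24.305 = 37.4297
Fe: 0.46 × 55.845 = 25.6887
Si: 2 × 28.085 = 56.1700
O: 6 × 15.999 = 95.9940
Summing the contributions gives the formula mass.

215.28 g/mol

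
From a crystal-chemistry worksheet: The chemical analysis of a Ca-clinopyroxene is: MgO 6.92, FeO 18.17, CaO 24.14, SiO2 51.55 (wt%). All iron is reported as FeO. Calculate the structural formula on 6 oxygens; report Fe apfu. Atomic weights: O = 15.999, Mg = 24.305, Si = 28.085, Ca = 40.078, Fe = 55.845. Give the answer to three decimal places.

0.590 Fe apfu

6.92 wt% MgO ÷ 40.304 g/mol = 0.17170 mol, giving 0.17170 Mg and 0.17170 O.
18.17 wt% FeO ÷ 71.844 g/mol = 0.25291 mol, giving 0.25291 Fe and 0.25291 O.
24.14 wt% CaO ÷ 56.077 g/mol = 0.43048 mol, giving 0.43048 Ca and 0.43048 O.
51.55 wt% SiO2 ÷ 60.083 g/mol = 0.85798 mol, giving 0.85798 Si and 1.71596 O.
Oxygen sums to 2.57105; scaling by 6/2.57105 = 2.33368 puts the formula on 6 O.
Fe: 0.25291 × 2.33368 = 0.590 atoms per formula unit.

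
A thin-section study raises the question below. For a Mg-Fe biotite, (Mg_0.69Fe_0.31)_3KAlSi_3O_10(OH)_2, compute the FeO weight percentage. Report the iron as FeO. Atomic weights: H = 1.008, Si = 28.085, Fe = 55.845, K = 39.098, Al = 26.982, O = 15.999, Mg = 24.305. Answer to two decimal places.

14.96 wt%

Molar mass of (Mg_0.69Fe_0.31)_3KAlSi_3O_10(OH)_2 = 2.07*24.305 + 0.93*55.845 + 1*39.098 + 1*26.982 + 3*28.085 + 12*15.999 + 2*1.008 = 446.586 g/mol.
Each formula unit contains 0.93 Fe, equivalent to 0.93/1 = 0.9300 mol FeO.
M(FeO) = 1×55.845 + 1×15.999 = 71.844 g/mol.
Mass of FeO per formula unit = 0.9300 × 71.844 = 66.815 g.
FeO wt% = 66.815 / 446.586 × 100 = 14.96%.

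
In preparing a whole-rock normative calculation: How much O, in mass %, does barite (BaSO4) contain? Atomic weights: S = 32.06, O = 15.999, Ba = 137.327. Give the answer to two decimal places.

27.42 mass %

Molar mass of BaSO4: 1×137.327 + 1×32.06 + 4×15.999 = 233.383 g/mol.
Mass of O per formula unit: 4 × 15.999 = 63.996 g.
Weight fraction O = 63.996 / 233.383 = 0.2742.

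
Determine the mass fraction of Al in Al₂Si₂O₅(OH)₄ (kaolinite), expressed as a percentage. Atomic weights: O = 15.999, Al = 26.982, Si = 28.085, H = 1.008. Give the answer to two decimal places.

20.90 weight percent

Formula mass = 2×26.982 + 2×28.085 + 9×15.999 + 4×1.008 = 258.157 g/mol, of which 53.964 g is Al.
So Al makes up 53.964/258.157 = 0.2090 of the mass, i.e. 20.90%.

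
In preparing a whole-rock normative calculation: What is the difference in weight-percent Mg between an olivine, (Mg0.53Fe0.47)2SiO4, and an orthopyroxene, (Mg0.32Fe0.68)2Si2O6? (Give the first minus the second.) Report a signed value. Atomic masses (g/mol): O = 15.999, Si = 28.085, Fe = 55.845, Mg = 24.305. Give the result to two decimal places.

Mg in (Mg0.53Fe0.47)2SiO4: molar mass 170.339 g/mol; 1.06×24.305 = 25.763 g → 15.12 wt%.
Mg in (Mg0.32Fe0.68)2Si2O6: molar mass 243.668 g/mol; 0.64×24.305 = 15.555 g → 6.38 wt%.
Difference = 15.12 − 6.38 = 8.74 percentage points.

8.74 percentage points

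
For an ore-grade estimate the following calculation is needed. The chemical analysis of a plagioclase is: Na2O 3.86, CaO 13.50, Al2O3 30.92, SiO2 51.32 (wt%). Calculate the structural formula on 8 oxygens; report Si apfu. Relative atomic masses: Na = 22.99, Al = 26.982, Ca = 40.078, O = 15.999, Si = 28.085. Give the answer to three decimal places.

3.86 wt% Na2O ÷ 61.979 g/mol = 0.06228 mol, giving 0.12456 Na and 0.06228 O.
13.50 wt% CaO ÷ 56.077 g/mol = 0.24074 mol, giving 0.24074 Ca and 0.24074 O.
30.92 wt% Al2O3 ÷ 101.961 g/mol = 0.30325 mol, giving 0.60650 Al and 0.90975 O.
51.32 wt% SiO2 ÷ 60.083 g/mol = 0.85415 mol, giving 0.85415 Si and 1.70830 O.
Oxygen sums to 2.92107; scaling by 8/2.92107 = 2.73872 puts the formula on 8 O.
Si: 0.85415 × 2.73872 = 2.339 atoms per formula unit.

2.339 Si apfu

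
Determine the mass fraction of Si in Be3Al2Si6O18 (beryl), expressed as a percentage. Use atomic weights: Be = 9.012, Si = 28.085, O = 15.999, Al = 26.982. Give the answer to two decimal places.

Formula mass = 3·9.012 + 2·26.982 + 6·28.085 + 18·15.999 = 537.492 g/mol, of which 168.510 g is Si.
So Si makes up 168.510/537.492 = 0.3135 of the mass, i.e. 31.35%.

31.35 wt%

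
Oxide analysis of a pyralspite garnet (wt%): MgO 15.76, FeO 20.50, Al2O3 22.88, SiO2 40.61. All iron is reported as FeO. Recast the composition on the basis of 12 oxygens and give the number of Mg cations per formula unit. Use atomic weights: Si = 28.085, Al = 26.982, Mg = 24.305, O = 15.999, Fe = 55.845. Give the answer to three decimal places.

15.76 wt% MgO ÷ 40.304 g/mol = 0.39103 mol, giving 0.39103 Mg and 0.39103 O.
20.50 wt% FeO ÷ 71.844 g/mol = 0.28534 mol, giving 0.28534 Fe and 0.28534 O.
22.88 wt% Al2O3 ÷ 101.961 g/mol = 0.22440 mol, giving 0.44880 Al and 0.67320 O.
40.61 wt% SiO2 ÷ 60.083 g/mol = 0.67590 mol, giving 0.67590 Si and 1.35180 O.
Oxygen sums to 2.70137; scaling by 12/2.70137 = 4.44219 puts the formula on 12 O.
Mg: 0.39103 × 4.44219 = 1.737 atoms per formula unit.

1.737 Mg apfu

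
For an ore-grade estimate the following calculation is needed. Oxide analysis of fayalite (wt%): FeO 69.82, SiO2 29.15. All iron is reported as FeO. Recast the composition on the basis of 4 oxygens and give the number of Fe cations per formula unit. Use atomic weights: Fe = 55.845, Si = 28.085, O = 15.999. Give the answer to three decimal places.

2.002 Fe apfu

69.82 wt% FeO ÷ 71.844 g/mol = 0.97183 mol, giving 0.97183 Fe and 0.97183 O.
29.15 wt% SiO2 ÷ 60.083 g/mol = 0.48516 mol, giving 0.48516 Si and 0.97032 O.
Oxygen sums to 1.94215; scaling by 4/1.94215 = 2.05957 puts the formula on 4 O.
Fe: 0.97183 × 2.05957 = 2.002 atoms per formula unit.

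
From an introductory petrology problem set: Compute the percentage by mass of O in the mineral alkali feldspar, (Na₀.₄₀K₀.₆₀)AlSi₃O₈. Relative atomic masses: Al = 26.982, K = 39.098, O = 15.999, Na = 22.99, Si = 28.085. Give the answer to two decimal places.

M((Na₀.₄₀K₀.₆₀)AlSi₃O₈) = 271.884 g/mol.
O contributes 8 × 15.999 = 127.992 g per mole.
127.992/271.884 = 0.4708 → 47.08%.

47.08 weight percent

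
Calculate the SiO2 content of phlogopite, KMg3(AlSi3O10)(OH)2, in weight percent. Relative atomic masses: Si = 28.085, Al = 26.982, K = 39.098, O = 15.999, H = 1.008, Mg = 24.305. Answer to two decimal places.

43.20 wt%

Molar mass of KMg3(AlSi3O10)(OH)2 = 1·39.098 + 3·24.305 + 1·26.982 + 3·28.085 + 12·15.999 + 2·1.008 = 417.254 g/mol.
Each formula unit contains 3 Si, equivalent to 3/1 = 3.0000 mol SiO2.
M(SiO2) = 1×28.085 + 2×15.999 = 60.083 g/mol.
Mass of SiO2 per formula unit = 3.0000 × 60.083 = 180.249 g.
SiO2 wt% = 180.249 / 417.254 × 100 = 43.20%.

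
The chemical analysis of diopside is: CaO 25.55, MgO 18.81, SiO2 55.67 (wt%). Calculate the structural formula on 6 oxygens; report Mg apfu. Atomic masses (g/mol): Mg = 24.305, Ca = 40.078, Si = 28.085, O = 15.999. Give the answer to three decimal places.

CaO: 25.55/56.077 = 0.45562 mol → 0.45562 mol Ca, 0.45562 mol O.
MgO: 18.81/40.304 = 0.46670 mol → 0.46670 mol Mg, 0.46670 mol O.
SiO2: 55.67/60.083 = 0.92655 mol → 0.92655 mol Si, 1.85310 mol O.
Total oxygen = 2.77542 mol. Normalization factor = 6/2.77542 = 2.16183.
Mg per 6 O = 0.46670 × 2.16183 = 1.009.

1.009 Mg apfu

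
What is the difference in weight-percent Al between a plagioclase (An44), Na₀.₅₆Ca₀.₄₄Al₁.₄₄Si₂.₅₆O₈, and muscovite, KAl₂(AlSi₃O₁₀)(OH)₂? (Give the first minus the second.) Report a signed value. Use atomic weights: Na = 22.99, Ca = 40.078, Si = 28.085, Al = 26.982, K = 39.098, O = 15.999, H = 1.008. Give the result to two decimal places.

-5.89 percentage points

First mineral: 38.854 g Al in 269.252 g formula = 14.43 wt% Al.
Second mineral: 80.946 g Al in 398.303 g formula = 20.32 wt% Al.
14.43% − 20.32% gives a difference of -5.89 percentage points.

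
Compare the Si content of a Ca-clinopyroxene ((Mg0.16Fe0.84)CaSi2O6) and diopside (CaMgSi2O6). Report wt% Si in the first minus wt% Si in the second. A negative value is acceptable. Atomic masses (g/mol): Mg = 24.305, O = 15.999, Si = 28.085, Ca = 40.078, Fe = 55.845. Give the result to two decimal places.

-2.83 percentage points

M((Mg0.16Fe0.84)CaSi2O6) = 243.041 g/mol, so wt% Si = 56.170/243.041 × 100 = 23.11%.
M(CaMgSi2O6) = 216.547 g/mol, so wt% Si = 56.170/216.547 × 100 = 25.94%.
23.11 − 25.94 = -2.83 pp.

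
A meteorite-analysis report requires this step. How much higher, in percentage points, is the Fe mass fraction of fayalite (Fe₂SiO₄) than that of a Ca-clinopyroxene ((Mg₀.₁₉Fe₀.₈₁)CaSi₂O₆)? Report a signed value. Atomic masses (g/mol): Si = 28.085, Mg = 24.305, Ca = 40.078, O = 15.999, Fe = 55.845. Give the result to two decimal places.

36.13 percentage points

M(Fe₂SiO₄) = 203.771 g/mol, so wt% Fe = 111.690/203.771 × 100 = 54.81%.
M((Mg₀.₁₉Fe₀.₈₁)CaSi₂O₆) = 242.094 g/mol, so wt% Fe = 45.234/242.094 × 100 = 18.68%.
54.81 − 18.68 = 36.13 pp.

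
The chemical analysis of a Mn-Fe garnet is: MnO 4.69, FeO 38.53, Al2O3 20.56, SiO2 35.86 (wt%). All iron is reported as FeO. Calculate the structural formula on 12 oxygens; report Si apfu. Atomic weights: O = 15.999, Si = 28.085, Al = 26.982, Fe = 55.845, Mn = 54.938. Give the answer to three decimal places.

2.983 Si apfu

MnO: 4.69/70.937 = 0.06612 mol → 0.06612 mol Mn, 0.06612 mol O.
FeO: 38.53/71.844 = 0.53630 mol → 0.53630 mol Fe, 0.53630 mol O.
Al2O3: 20.56/101.961 = 0.20165 mol → 0.40330 mol Al, 0.60495 mol O.
SiO2: 35.86/60.083 = 0.59684 mol → 0.59684 mol Si, 1.19368 mol O.
Total oxygen = 2.40105 mol. Normalization factor = 12/2.40105 = 4.99781.
Si per 12 O = 0.59684 × 4.99781 = 2.983.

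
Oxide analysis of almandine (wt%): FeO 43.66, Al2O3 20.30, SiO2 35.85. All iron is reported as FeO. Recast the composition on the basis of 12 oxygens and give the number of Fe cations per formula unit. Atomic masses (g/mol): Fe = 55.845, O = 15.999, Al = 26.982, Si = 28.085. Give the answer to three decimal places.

3.041 Fe apfu

FeO (M=71.844): mol = 0.60771; Fe = 0.60771, O = 0.60771.
Al2O3 (M=101.961): mol = 0.19910; Al = 0.39820, O = 0.59730.
SiO2 (M=60.083): mol = 0.59667; Si = 0.59667, O = 1.19334.
ΣO = 2.39835; factor = 12/ΣO = 5.00344.
Fe apfu = 0.60771 × 5.00344 = 3.041.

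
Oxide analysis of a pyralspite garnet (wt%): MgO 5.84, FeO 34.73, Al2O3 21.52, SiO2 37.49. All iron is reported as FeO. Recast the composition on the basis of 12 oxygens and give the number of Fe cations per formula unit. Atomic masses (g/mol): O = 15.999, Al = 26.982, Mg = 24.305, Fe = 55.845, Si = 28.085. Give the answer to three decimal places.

MgO: 5.84/40.304 = 0.14490 mol → 0.14490 mol Mg, 0.14490 mol O.
FeO: 34.73/71.844 = 0.48341 mol → 0.48341 mol Fe, 0.48341 mol O.
Al2O3: 21.52/101.961 = 0.21106 mol → 0.42212 mol Al, 0.63318 mol O.
SiO2: 37.49/60.083 = 0.62397 mol → 0.62397 mol Si, 1.24794 mol O.
Total oxygen = 2.50943 mol. Normalization factor = 12/2.50943 = 4.78196.
Fe per 12 O = 0.48341 × 4.78196 = 2.312.

2.312 Fe apfu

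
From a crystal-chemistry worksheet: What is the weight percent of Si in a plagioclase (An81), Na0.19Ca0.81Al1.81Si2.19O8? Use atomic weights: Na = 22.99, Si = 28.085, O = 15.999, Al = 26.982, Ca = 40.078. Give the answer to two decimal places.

22.35 mass %

Formula mass = 0.19*22.99 + 0.81*40.078 + 1.81*26.982 + 2.19*28.085 + 8*15.999 = 275.167 g/mol, of which 61.506 g is Si.
So Si makes up 61.506/275.167 = 0.2235 of the mass, i.e. 22.35%.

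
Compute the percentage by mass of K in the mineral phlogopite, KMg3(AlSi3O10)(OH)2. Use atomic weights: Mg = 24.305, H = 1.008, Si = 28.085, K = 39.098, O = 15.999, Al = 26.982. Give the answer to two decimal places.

M(KMg3(AlSi3O10)(OH)2) = 417.254 g/mol.
K contributes 1 × 39.098 = 39.098 g per mole.
39.098/417.254 = 0.0937 → 9.37%.

9.37 weight percent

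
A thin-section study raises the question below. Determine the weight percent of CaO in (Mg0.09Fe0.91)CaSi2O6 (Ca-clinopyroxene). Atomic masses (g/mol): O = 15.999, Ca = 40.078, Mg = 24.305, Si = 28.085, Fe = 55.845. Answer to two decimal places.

M((Mg0.09Fe0.91)CaSi2O6) = 245.248 g/mol; M(CaO) = 56.077 g/mol.
Moles CaO per formula unit = 1 Ca ÷ 1 = 1.0000.
CaO fraction = (1.0000 × 56.077) / 245.248 = 56.077/245.248 = 0.2287.

22.87 wt%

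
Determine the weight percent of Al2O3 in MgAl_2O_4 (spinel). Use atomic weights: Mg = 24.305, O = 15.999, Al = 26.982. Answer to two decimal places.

71.67 wt%

M(MgAl_2O_4) = 142.265 g/mol; M(Al2O3) = 101.961 g/mol.
Moles Al2O3 per formula unit = 2 Al ÷ 2 = 1.0000.
Al2O3 fraction = (1.0000 × 101.961) / 142.265 = 101.961/142.265 = 0.7167.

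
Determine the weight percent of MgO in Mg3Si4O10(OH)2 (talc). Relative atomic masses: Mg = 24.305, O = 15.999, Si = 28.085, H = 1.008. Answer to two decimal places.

Formula mass = 379.259 g/mol.
3 Mg → 3.0000 mol MgO per formula unit; M(MgO) = 40.304, so MgO mass = 120.912 g.
120.912/379.259 × 100 = 31.88 wt%.

31.88 wt%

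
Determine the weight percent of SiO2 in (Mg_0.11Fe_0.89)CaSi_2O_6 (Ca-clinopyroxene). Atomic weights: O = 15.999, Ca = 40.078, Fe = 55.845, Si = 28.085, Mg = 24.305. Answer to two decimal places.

49.12 wt%

Formula mass = 244.618 g/mol.
2 Si → 2.0000 mol SiO2 per formula unit; M(SiO2) = 60.083, so SiO2 mass = 120.166 g.
120.166/244.618 × 100 = 49.12 wt%.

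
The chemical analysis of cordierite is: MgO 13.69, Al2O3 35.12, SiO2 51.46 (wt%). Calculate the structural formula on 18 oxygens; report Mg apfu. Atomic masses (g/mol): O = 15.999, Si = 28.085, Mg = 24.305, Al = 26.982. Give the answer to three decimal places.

1.981 Mg apfu

13.69 wt% MgO ÷ 40.304 g/mol = 0.33967 mol, giving 0.33967 Mg and 0.33967 O.
35.12 wt% Al2O3 ÷ 101.961 g/mol = 0.34445 mol, giving 0.68890 Al and 1.03335 O.
51.46 wt% SiO2 ÷ 60.083 g/mol = 0.85648 mol, giving 0.85648 Si and 1.71296 O.
Oxygen sums to 3.08598; scaling by 18/3.08598 = 5.83283 puts the formula on 18 O.
Mg: 0.33967 × 5.83283 = 1.981 atoms per formula unit.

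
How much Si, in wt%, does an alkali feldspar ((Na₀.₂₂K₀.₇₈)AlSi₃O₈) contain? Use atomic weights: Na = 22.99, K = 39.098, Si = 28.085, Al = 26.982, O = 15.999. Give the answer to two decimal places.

30.66 wt%

Formula mass = 0.22×22.99 + 0.78×39.098 + 1×26.982 + 3×28.085 + 8×15.999 = 274.783 g/mol, of which 84.255 g is Si.
So Si makes up 84.255/274.783 = 0.3066 of the mass, i.e. 30.66%.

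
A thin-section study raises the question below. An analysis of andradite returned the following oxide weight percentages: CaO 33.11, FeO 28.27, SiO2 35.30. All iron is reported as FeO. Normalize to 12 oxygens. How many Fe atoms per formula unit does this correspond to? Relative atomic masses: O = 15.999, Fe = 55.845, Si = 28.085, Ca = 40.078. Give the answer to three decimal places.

CaO: 33.11/56.077 = 0.59044 mol → 0.59044 mol Ca, 0.59044 mol O.
FeO: 28.27/71.844 = 0.39349 mol → 0.39349 mol Fe, 0.39349 mol O.
SiO2: 35.30/60.083 = 0.58752 mol → 0.58752 mol Si, 1.17504 mol O.
Total oxygen = 2.15897 mol. Normalization factor = 12/2.15897 = 5.55821.
Fe per 12 O = 0.39349 × 5.55821 = 2.187.

2.187 Fe apfu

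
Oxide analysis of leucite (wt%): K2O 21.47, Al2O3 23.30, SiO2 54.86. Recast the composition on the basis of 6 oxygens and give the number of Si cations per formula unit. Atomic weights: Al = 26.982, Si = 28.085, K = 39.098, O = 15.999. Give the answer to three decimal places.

2.000 Si apfu

K2O (M=94.195): mol = 0.22793; K = 0.45586, O = 0.22793.
Al2O3 (M=101.961): mol = 0.22852; Al = 0.45704, O = 0.68556.
SiO2 (M=60.083): mol = 0.91307; Si = 0.91307, O = 1.82614.
ΣO = 2.73963; factor = 6/ΣO = 2.19008.
Si apfu = 0.91307 × 2.19008 = 2.000.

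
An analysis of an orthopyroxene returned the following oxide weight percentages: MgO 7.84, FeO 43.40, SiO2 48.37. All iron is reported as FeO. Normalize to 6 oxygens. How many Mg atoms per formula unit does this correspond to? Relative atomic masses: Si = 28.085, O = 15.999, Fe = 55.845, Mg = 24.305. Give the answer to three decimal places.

MgO (M=40.304): mol = 0.19452; Mg = 0.19452, O = 0.19452.
FeO (M=71.844): mol = 0.60409; Fe = 0.60409, O = 0.60409.
SiO2 (M=60.083): mol = 0.80505; Si = 0.80505, O = 1.61010.
ΣO = 2.40871; factor = 6/ΣO = 2.49096.
Mg apfu = 0.19452 × 2.49096 = 0.485.

0.485 Mg apfu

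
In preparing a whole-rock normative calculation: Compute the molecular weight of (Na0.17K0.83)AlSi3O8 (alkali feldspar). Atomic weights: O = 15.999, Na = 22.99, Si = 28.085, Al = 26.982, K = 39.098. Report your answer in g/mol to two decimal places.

275.59 g/mol

M = 0.17·22.99 + 0.83·39.098 + 1·26.982 + 3·28.085 + 8·15.999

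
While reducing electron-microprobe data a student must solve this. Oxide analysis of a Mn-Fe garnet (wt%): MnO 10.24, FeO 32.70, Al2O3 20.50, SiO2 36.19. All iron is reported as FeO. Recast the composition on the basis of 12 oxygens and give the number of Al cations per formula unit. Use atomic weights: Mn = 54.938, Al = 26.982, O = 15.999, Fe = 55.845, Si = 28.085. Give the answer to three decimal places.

2.004 Al apfu

10.24 wt% MnO ÷ 70.937 g/mol = 0.14435 mol, giving 0.14435 Mn and 0.14435 O.
32.70 wt% FeO ÷ 71.844 g/mol = 0.45515 mol, giving 0.45515 Fe and 0.45515 O.
20.50 wt% Al2O3 ÷ 101.961 g/mol = 0.20106 mol, giving 0.40212 Al and 0.60318 O.
36.19 wt% SiO2 ÷ 60.083 g/mol = 0.60233 mol, giving 0.60233 Si and 1.20466 O.
Oxygen sums to 2.40734; scaling by 12/2.40734 = 4.98475 puts the formula on 12 O.
Al: 0.40212 × 4.98475 = 2.004 atoms per formula unit.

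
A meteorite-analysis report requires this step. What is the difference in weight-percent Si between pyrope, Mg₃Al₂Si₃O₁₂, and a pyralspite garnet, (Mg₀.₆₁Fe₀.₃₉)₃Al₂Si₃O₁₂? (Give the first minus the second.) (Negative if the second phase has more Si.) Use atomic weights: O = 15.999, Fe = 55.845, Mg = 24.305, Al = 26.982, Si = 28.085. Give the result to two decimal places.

1.75 percentage points

Si in Mg₃Al₂Si₃O₁₂: molar mass 403.122 g/mol; 3×28.085 = 84.255 g → 20.90 wt%.
Si in (Mg₀.₆₁Fe₀.₃₉)₃Al₂Si₃O₁₂: molar mass 440.024 g/mol; 3×28.085 = 84.255 g → 19.15 wt%.
Difference = 20.90 − 19.15 = 1.75 percentage points.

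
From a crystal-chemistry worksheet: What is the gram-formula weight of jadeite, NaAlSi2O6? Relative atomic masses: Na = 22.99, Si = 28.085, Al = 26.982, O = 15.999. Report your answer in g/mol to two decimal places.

202.14 g/mol

M = 1×22.99 + 1×26.982 + 2×28.085 + 6×15.999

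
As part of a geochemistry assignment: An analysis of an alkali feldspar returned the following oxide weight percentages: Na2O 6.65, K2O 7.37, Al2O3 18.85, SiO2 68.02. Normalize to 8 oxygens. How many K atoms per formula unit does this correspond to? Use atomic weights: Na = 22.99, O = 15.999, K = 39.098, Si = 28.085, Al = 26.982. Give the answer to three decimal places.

0.417 K apfu

Na2O: 6.65/61.979 = 0.10729 mol → 0.21458 mol Na, 0.10729 mol O.
K2O: 7.37/94.195 = 0.07824 mol → 0.15648 mol K, 0.07824 mol O.
Al2O3: 18.85/101.961 = 0.18487 mol → 0.36974 mol Al, 0.55461 mol O.
SiO2: 68.02/60.083 = 1.13210 mol → 1.13210 mol Si, 2.26420 mol O.
Total oxygen = 3.00434 mol. Normalization factor = 8/3.00434 = 2.66281.
K per 8 O = 0.15648 × 2.66281 = 0.417.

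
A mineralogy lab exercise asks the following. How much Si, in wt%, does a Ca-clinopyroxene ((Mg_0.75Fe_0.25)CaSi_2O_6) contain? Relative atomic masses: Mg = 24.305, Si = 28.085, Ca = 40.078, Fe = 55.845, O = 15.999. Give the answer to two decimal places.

Formula mass = 0.75*24.305 + 0.25*55.845 + 1*40.078 + 2*28.085 + 6*15.999 = 224.432 g/mol, of which 56.170 g is Si.
So Si makes up 56.170/224.432 = 0.2503 of the mass, i.e. 25.03%.

25.03 wt%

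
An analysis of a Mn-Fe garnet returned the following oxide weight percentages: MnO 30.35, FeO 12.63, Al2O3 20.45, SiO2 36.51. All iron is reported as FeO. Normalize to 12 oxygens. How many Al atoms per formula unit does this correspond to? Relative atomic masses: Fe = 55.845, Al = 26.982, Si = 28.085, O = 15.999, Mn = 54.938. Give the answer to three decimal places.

1.989 Al apfu

MnO (M=70.937): mol = 0.42784; Mn = 0.42784, O = 0.42784.
FeO (M=71.844): mol = 0.17580; Fe = 0.17580, O = 0.17580.
Al2O3 (M=101.961): mol = 0.20057; Al = 0.40114, O = 0.60171.
SiO2 (M=60.083): mol = 0.60766; Si = 0.60766, O = 1.21532.
ΣO = 2.42067; factor = 12/ΣO = 4.95731.
Al apfu = 0.40114 × 4.95731 = 1.989.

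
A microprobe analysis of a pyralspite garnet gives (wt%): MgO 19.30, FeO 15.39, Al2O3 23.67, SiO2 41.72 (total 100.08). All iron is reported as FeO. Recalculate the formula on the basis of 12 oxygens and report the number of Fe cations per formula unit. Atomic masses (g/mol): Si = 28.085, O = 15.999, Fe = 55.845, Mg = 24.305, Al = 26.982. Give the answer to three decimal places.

MgO (M=40.304): mol = 0.47886; Mg = 0.47886, O = 0.47886.
FeO (M=71.844): mol = 0.21421; Fe = 0.21421, O = 0.21421.
Al2O3 (M=101.961): mol = 0.23215; Al = 0.46430, O = 0.69645.
SiO2 (M=60.083): mol = 0.69437; Si = 0.69437, O = 1.38874.
ΣO = 2.77826; factor = 12/ΣO = 4.31925.
Fe apfu = 0.21421 × 4.31925 = 0.925.

0.925 Fe apfu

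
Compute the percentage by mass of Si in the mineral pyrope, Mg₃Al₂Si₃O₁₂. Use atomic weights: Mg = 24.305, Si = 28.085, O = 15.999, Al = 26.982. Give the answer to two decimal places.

20.90 weight percent

M(Mg₃Al₂Si₃O₁₂) = 403.122 g/mol.
Si contributes 3 × 28.085 = 84.255 g per mole.
84.255/403.122 = 0.2090 → 20.90%.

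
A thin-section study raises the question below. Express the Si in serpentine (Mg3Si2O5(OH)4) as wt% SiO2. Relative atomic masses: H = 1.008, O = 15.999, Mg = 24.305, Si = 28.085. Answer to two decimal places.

Formula mass = 277.108 g/mol.
2 Si → 2.0000 mol SiO2 per formula unit; M(SiO2) = 60.083, so SiO2 mass = 120.166 g.
120.166/277.108 × 100 = 43.36 wt%.

43.36 wt%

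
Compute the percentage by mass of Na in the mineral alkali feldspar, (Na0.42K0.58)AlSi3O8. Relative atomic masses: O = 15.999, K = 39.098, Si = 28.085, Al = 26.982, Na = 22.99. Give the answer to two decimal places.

3.56 wt%

M((Na0.42K0.58)AlSi3O8) = 271.562 g/mol.
Na contributes 0.42 × 22.99 = 9.656 g per mole.
9.656/271.562 = 0.0356 → 3.56%.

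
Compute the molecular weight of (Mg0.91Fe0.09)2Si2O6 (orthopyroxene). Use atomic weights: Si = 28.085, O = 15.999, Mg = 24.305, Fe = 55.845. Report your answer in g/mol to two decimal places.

206.45 g/mol

M = 1.82×24.305 + 0.18×55.845 + 2×28.085 + 6×15.999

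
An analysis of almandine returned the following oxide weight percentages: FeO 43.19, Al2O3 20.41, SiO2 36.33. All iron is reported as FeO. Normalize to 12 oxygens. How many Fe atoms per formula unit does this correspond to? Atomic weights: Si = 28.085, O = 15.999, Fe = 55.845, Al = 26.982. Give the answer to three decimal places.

FeO (M=71.844): mol = 0.60116; Fe = 0.60116, O = 0.60116.
Al2O3 (M=101.961): mol = 0.20017; Al = 0.40034, O = 0.60051.
SiO2 (M=60.083): mol = 0.60466; Si = 0.60466, O = 1.20932.
ΣO = 2.41099; factor = 12/ΣO = 4.97721.
Fe apfu = 0.60116 × 4.97721 = 2.992.

2.992 Fe apfu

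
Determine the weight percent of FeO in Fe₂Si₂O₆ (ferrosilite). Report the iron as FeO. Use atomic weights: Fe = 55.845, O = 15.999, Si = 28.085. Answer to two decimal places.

M(Fe₂Si₂O₆) = 263.854 g/mol; M(FeO) = 71.844 g/mol.
Moles FeO per formula unit = 2 Fe ÷ 1 = 2.0000.
FeO fraction = (2.0000 × 71.844) / 263.854 = 143.688/263.854 = 0.5446.

54.46 wt%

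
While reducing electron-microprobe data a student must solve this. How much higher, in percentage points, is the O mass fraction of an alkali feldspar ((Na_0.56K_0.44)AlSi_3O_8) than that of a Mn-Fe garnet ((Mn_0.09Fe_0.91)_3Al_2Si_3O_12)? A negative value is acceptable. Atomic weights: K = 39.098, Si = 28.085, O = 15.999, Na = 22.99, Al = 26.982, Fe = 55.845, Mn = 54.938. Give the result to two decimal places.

8.94 percentage points

M((Na_0.56K_0.44)AlSi_3O_8) = 269.307 g/mol, so wt% O = 127.992/269.307 × 100 = 47.53%.
M((Mn_0.09Fe_0.91)_3Al_2Si_3O_12) = 497.497 g/mol, so wt% O = 191.988/497.497 × 100 = 38.59%.
47.53 − 38.59 = 8.94 pp.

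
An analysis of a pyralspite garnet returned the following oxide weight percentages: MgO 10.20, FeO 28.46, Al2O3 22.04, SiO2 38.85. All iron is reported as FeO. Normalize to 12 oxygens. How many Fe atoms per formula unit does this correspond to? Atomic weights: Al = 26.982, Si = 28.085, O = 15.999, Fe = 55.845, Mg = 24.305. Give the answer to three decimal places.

1.835 Fe apfu

MgO (M=40.304): mol = 0.25308; Mg = 0.25308, O = 0.25308.
FeO (M=71.844): mol = 0.39614; Fe = 0.39614, O = 0.39614.
Al2O3 (M=101.961): mol = 0.21616; Al = 0.43232, O = 0.64848.
SiO2 (M=60.083): mol = 0.64661; Si = 0.64661, O = 1.29322.
ΣO = 2.59092; factor = 12/ΣO = 4.63156.
Fe apfu = 0.39614 × 4.63156 = 1.835.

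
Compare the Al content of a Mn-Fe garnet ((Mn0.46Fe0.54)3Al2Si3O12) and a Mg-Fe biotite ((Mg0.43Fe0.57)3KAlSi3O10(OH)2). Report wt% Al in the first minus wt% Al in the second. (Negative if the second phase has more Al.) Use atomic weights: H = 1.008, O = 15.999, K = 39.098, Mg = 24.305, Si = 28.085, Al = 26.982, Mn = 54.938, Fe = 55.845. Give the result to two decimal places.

Al in (Mn0.46Fe0.54)3Al2Si3O12: molar mass 496.490 g/mol; 2×26.982 = 53.964 g → 10.87 wt%.
Al in (Mg0.43Fe0.57)3KAlSi3O10(OH)2: molar mass 471.187 g/mol; 1×26.982 = 26.982 g → 5.73 wt%.
Difference = 10.87 − 5.73 = 5.14 percentage points.

5.14 percentage points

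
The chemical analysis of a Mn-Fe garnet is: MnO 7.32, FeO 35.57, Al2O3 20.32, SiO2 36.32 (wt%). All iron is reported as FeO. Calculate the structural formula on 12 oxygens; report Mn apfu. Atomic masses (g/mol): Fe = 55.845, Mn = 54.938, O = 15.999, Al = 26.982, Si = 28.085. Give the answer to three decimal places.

0.515 Mn apfu

MnO: 7.32/70.937 = 0.10319 mol → 0.10319 mol Mn, 0.10319 mol O.
FeO: 35.57/71.844 = 0.49510 mol → 0.49510 mol Fe, 0.49510 mol O.
Al2O3: 20.32/101.961 = 0.19929 mol → 0.39858 mol Al, 0.59787 mol O.
SiO2: 36.32/60.083 = 0.60450 mol → 0.60450 mol Si, 1.20900 mol O.
Total oxygen = 2.40516 mol. Normalization factor = 12/2.40516 = 4.98927.
Mn per 12 O = 0.10319 × 4.98927 = 0.515.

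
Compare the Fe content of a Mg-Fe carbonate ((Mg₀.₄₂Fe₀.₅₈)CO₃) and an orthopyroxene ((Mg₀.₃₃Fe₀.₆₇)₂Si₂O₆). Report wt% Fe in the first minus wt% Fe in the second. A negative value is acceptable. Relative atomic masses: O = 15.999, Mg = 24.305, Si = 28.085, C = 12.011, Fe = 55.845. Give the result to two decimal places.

0.78 percentage points

Fe in (Mg₀.₄₂Fe₀.₅₈)CO₃: molar mass 102.606 g/mol; 0.58×55.845 = 32.390 g → 31.57 wt%.
Fe in (Mg₀.₃₃Fe₀.₆₇)₂Si₂O₆: molar mass 243.038 g/mol; 1.34×55.845 = 74.832 g → 30.79 wt%.
Difference = 31.57 − 30.79 = 0.78 percentage points.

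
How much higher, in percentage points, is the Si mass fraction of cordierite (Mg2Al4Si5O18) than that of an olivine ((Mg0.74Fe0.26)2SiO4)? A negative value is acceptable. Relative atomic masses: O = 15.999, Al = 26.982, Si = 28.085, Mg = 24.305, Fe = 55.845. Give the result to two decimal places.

First mineral: 140.425 g Si in 584.945 g formula = 24.01 wt% Si.
Second mineral: 28.085 g Si in 157.092 g formula = 17.88 wt% Si.
24.01% − 17.88% gives a difference of 6.13 percentage points.

6.13 percentage points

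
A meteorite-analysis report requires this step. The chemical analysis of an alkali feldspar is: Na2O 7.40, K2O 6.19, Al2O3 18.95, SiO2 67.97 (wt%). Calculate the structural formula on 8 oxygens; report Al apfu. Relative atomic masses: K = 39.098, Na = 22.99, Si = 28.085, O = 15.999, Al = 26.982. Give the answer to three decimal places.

7.40 wt% Na2O ÷ 61.979 g/mol = 0.11940 mol, giving 0.23880 Na and 0.11940 O.
6.19 wt% K2O ÷ 94.195 g/mol = 0.06571 mol, giving 0.13142 K and 0.06571 O.
18.95 wt% Al2O3 ÷ 101.961 g/mol = 0.18586 mol, giving 0.37172 Al and 0.55758 O.
67.97 wt% SiO2 ÷ 60.083 g/mol = 1.13127 mol, giving 1.13127 Si and 2.26254 O.
Oxygen sums to 3.00523; scaling by 8/3.00523 = 2.66203 puts the formula on 8 O.
Al: 0.37172 × 2.66203 = 0.990 atoms per formula unit.

0.990 Al apfu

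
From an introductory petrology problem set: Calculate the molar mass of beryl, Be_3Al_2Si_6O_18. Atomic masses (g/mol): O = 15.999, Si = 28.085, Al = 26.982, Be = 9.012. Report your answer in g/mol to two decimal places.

537.49 g/mol

M = 3×9.012 + 2×26.982 + 6×28.085 + 18×15.999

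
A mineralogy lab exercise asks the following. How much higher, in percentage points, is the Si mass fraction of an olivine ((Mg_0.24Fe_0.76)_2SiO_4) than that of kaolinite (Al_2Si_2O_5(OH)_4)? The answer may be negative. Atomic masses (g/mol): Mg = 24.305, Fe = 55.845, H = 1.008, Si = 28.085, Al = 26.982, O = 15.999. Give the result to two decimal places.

-6.87 percentage points

First mineral: 28.085 g Si in 188.632 g formula = 14.89 wt% Si.
Second mineral: 56.170 g Si in 258.157 g formula = 21.76 wt% Si.
14.89% − 21.76% gives a difference of -6.87 percentage points.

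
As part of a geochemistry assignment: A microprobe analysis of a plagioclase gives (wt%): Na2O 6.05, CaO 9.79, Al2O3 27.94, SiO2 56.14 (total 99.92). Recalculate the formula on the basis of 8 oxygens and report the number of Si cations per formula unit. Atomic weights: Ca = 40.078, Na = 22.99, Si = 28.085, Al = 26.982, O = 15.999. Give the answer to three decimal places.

Na2O: 6.05/61.979 = 0.09761 mol → 0.19522 mol Na, 0.09761 mol O.
CaO: 9.79/56.077 = 0.17458 mol → 0.17458 mol Ca, 0.17458 mol O.
Al2O3: 27.94/101.961 = 0.27403 mol → 0.54806 mol Al, 0.82209 mol O.
SiO2: 56.14/60.083 = 0.93437 mol → 0.93437 mol Si, 1.86874 mol O.
Total oxygen = 2.96302 mol. Normalization factor = 8/2.96302 = 2.69995.
Si per 8 O = 0.93437 × 2.69995 = 2.523.

2.523 Si apfu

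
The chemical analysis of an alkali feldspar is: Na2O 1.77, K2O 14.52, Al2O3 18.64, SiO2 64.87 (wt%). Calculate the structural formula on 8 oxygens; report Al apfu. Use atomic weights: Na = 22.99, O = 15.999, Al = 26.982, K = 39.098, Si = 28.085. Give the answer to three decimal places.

1.012 Al apfu

Na2O: 1.77/61.979 = 0.02856 mol → 0.05712 mol Na, 0.02856 mol O.
K2O: 14.52/94.195 = 0.15415 mol → 0.30830 mol K, 0.15415 mol O.
Al2O3: 18.64/101.961 = 0.18281 mol → 0.36562 mol Al, 0.54843 mol O.
SiO2: 64.87/60.083 = 1.07967 mol → 1.07967 mol Si, 2.15934 mol O.
Total oxygen = 2.89048 mol. Normalization factor = 8/2.89048 = 2.76771.
Al per 8 O = 0.36562 × 2.76771 = 1.012.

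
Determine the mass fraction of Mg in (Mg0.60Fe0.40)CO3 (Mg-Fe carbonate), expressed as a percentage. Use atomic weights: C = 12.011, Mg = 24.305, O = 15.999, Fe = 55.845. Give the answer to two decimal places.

Formula mass = 0.60·24.305 + 0.40·55.845 + 1·12.011 + 3·15.999 = 96.929 g/mol, of which 14.583 g is Mg.
So Mg makes up 14.583/96.929 = 0.1505 of the mass, i.e. 15.05%.

15.05 mass %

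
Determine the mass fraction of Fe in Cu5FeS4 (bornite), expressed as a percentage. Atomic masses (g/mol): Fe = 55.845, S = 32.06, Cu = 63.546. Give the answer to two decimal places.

Molar mass of Cu5FeS4: 5·63.546 + 1·55.845 + 4·32.06 = 501.815 g/mol.
Mass of Fe per formula unit: 1 × 55.845 = 55.845 g.
Weight fraction Fe = 55.845 / 501.815 = 0.1113.

11.13 mass %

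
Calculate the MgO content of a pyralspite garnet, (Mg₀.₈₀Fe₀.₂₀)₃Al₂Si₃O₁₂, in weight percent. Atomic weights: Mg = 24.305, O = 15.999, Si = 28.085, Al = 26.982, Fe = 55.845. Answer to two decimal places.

22.92 wt%

Formula mass = 422.046 g/mol.
2.40 Mg → 2.4000 mol MgO per formula unit; M(MgO) = 40.304, so MgO mass = 96.730 g.
96.730/422.046 × 100 = 22.92 wt%.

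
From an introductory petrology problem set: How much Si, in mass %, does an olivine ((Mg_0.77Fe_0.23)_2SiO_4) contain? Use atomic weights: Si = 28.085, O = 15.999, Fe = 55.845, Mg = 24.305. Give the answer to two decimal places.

18.10 mass %

Molar mass of (Mg_0.77Fe_0.23)_2SiO_4: 1.54*24.305 + 0.46*55.845 + 1*28.085 + 4*15.999 = 155.199 g/mol.
Mass of Si per formula unit: 1 × 28.085 = 28.085 g.
Weight fraction Si = 28.085 / 155.199 = 0.1810.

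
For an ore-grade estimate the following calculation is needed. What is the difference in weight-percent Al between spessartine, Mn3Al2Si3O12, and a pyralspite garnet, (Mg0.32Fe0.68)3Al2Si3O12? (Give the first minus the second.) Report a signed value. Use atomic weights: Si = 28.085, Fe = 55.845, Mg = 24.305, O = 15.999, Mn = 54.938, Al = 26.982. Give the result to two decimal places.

Al in Mn3Al2Si3O12: molar mass 495.021 g/mol; 2×26.982 = 53.964 g → 10.90 wt%.
Al in (Mg0.32Fe0.68)3Al2Si3O12: molar mass 467.464 g/mol; 2×26.982 = 53.964 g → 11.54 wt%.
Difference = 10.90 − 11.54 = -0.64 percentage points.

-0.64 percentage points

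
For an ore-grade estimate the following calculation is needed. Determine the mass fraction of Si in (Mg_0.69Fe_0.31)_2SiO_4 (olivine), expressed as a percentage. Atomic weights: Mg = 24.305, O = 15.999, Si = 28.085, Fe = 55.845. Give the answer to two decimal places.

17.53 wt%

M((Mg_0.69Fe_0.31)_2SiO_4) = 160.246 g/mol.
Si contributes 1 × 28.085 = 28.085 g per mole.
28.085/160.246 = 0.1753 → 17.53%.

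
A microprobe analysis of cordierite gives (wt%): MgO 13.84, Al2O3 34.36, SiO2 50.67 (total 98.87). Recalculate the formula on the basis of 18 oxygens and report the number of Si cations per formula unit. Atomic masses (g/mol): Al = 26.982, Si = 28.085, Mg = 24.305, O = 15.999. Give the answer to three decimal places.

MgO: 13.84/40.304 = 0.34339 mol → 0.34339 mol Mg, 0.34339 mol O.
Al2O3: 34.36/101.961 = 0.33699 mol → 0.67398 mol Al, 1.01097 mol O.
SiO2: 50.67/60.083 = 0.84333 mol → 0.84333 mol Si, 1.68666 mol O.
Total oxygen = 3.04102 mol. Normalization factor = 18/3.04102 = 5.91907.
Si per 18 O = 0.84333 × 5.91907 = 4.992.

4.992 Si apfu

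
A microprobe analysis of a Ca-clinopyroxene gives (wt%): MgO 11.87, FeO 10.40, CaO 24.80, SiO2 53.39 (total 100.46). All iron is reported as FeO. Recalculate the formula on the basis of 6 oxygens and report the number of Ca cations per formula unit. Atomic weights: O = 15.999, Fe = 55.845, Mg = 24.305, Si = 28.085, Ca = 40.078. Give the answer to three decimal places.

0.998 Ca apfu

11.87 wt% MgO ÷ 40.304 g/mol = 0.29451 mol, giving 0.29451 Mg and 0.29451 O.
10.40 wt% FeO ÷ 71.844 g/mol = 0.14476 mol, giving 0.14476 Fe and 0.14476 O.
24.80 wt% CaO ÷ 56.077 g/mol = 0.44225 mol, giving 0.44225 Ca and 0.44225 O.
53.39 wt% SiO2 ÷ 60.083 g/mol = 0.88860 mol, giving 0.88860 Si and 1.77720 O.
Oxygen sums to 2.65872; scaling by 6/2.65872 = 2.25673 puts the formula on 6 O.
Ca: 0.44225 × 2.25673 = 0.998 atoms per formula unit.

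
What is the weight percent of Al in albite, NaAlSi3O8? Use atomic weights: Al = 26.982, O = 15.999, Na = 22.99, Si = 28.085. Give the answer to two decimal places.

M(NaAlSi3O8) = 262.219 g/mol.
Al contributes 1 × 26.982 = 26.982 g per mole.
26.982/262.219 = 0.1029 → 10.29%.

10.29 wt%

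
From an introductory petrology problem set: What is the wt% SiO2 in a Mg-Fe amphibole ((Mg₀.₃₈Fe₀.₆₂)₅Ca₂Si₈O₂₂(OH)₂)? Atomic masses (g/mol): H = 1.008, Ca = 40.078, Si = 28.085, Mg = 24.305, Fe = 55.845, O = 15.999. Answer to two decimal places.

Molar mass of (Mg₀.₃₈Fe₀.₆₂)₅Ca₂Si₈O₂₂(OH)₂ = 1.90*24.305 + 3.10*55.845 + 2*40.078 + 8*28.085 + 24*15.999 + 2*1.008 = 910.127 g/mol.
Each formula unit contains 8 Si, equivalent to 8/1 = 8.0000 mol SiO2.
M(SiO2) = 1×28.085 + 2×15.999 = 60.083 g/mol.
Mass of SiO2 per formula unit = 8.0000 × 60.083 = 480.664 g.
SiO2 wt% = 480.664 / 910.127 × 100 = 52.81%.

52.81 wt%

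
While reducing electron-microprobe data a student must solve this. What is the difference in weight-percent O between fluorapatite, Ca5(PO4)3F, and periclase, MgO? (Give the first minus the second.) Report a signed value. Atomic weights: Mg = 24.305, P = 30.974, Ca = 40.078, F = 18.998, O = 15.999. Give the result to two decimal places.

First mineral: 191.988 g O in 504.298 g formula = 38.07 wt% O.
Second mineral: 15.999 g O in 40.304 g formula = 39.70 wt% O.
38.07% − 39.70% gives a difference of -1.63 percentage points.

-1.63 percentage points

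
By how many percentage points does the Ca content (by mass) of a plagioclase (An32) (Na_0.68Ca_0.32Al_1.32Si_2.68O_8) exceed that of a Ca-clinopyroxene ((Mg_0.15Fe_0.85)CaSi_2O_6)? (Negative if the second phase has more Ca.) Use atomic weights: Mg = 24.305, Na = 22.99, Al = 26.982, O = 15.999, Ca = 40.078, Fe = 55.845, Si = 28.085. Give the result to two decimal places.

-11.67 percentage points

First mineral: 12.825 g Ca in 267.334 g formula = 4.80 wt% Ca.
Second mineral: 40.078 g Ca in 243.356 g formula = 16.47 wt% Ca.
4.80% − 16.47% gives a difference of -11.67 percentage points.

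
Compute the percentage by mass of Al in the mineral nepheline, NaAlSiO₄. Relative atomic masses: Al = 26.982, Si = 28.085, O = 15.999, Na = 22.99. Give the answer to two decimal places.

18.99 mass %

M(NaAlSiO₄) = 142.053 g/mol.
Al contributes 1 × 26.982 = 26.982 g per mole.
26.982/142.053 = 0.1899 → 18.99%.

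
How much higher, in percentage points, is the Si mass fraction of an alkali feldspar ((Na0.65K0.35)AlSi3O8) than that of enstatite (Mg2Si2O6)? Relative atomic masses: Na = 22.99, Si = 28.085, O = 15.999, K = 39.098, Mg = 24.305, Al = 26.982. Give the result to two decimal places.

3.48 percentage points

M((Na0.65K0.35)AlSi3O8) = 267.857 g/mol, so wt% Si = 84.255/267.857 × 100 = 31.46%.
M(Mg2Si2O6) = 200.774 g/mol, so wt% Si = 56.170/200.774 × 100 = 27.98%.
31.46 − 27.98 = 3.48 pp.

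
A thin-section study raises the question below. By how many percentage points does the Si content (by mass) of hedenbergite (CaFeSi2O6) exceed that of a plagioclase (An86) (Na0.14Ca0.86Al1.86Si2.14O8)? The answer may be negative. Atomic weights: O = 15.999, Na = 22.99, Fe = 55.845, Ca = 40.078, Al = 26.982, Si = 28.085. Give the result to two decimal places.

0.86 percentage points

M(CaFeSi2O6) = 248.087 g/mol, so wt% Si = 56.170/248.087 × 100 = 22.64%.
M(Na0.14Ca0.86Al1.86Si2.14O8) = 275.966 g/mol, so wt% Si = 60.102/275.966 × 100 = 21.78%.
22.64 − 21.78 = 0.86 pp.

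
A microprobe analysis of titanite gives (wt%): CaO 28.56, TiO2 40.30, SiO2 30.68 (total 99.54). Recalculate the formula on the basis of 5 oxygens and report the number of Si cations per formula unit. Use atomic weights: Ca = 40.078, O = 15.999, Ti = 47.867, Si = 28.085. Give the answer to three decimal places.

1.005 Si apfu

CaO: 28.56/56.077 = 0.50930 mol → 0.50930 mol Ca, 0.50930 mol O.
TiO2: 40.30/79.865 = 0.50460 mol → 0.50460 mol Ti, 1.00920 mol O.
SiO2: 30.68/60.083 = 0.51063 mol → 0.51063 mol Si, 1.02126 mol O.
Total oxygen = 2.53976 mol. Normalization factor = 5/2.53976 = 1.96869.
Si per 5 O = 0.51063 × 1.96869 = 1.005.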